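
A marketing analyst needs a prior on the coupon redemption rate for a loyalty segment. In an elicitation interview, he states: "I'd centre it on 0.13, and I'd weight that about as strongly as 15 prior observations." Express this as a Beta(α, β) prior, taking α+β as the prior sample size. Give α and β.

α = 1.95, β = 13.05

Under the effective-sample-size interpretation, Beta(α, β) has prior mean α/(α+β) and prior sample size α+β.
So α+β = 15 and α/(α+β) = 0.13, giving α = 0.13·15 = 1.95 and β = 15 − 1.95 = 13.05.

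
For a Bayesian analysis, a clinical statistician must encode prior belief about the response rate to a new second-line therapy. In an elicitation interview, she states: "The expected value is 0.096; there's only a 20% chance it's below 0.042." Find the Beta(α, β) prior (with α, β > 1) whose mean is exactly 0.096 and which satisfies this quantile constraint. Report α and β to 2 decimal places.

With mean 0.096 fixed, write α = 0.096s, β = 0.904s where s = α+β.
Need P(θ < 0.042) = 0.2 under Beta(0.096s, 0.904s). Normal approximation: (q−m)/√(m(1−m)/s) ≈ z_{0.2} = -0.842, so s ≈ 0.096·0.904·(-0.842)²/(0.042−0.096)² = 21.1.
At s = 21.1: P(θ<0.042) ≈ 0.200. Adjusting to match 0.2 gives s ≈ 21.03.
So α = 0.096·21.03 ≈ 2.02, β = 0.904·21.03 ≈ 19.02.

α ≈ 2.02, β ≈ 19.02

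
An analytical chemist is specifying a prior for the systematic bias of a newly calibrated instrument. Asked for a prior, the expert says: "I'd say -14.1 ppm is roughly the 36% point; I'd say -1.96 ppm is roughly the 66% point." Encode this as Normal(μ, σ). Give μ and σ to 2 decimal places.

For Normal(μ,σ), the p-quantile is μ + z_p·σ. Here z_{0.36} = -0.3585, z_{0.66} = 0.4125.
So -14.1 = μ − 0.3585σ and -1.96 = μ + 0.4125σ.
Subtracting: σ = (-1.96 − -14.1)/(0.4125 − (-0.3585)) = 15.75.
Then μ = -14.1 − (-0.3585)·15.75 = -8.46.

μ = -8.46, σ = 15.75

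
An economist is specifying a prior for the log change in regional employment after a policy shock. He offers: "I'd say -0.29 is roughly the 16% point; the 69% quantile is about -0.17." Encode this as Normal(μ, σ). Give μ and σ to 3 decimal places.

For Normal(μ,σ), the p-quantile is μ + z_p·σ. Here z_{0.16} = -0.9945, z_{0.69} = 0.4959.
So -0.29 = μ − 0.9945σ and -0.17 = μ + 0.4959σ.
Subtracting: σ = (-0.17 − -0.29)/(0.4959 − (-0.9945)) = 0.081.
Then μ = -0.29 − (-0.9945)·0.081 = -0.210.

μ = -0.210, σ = 0.081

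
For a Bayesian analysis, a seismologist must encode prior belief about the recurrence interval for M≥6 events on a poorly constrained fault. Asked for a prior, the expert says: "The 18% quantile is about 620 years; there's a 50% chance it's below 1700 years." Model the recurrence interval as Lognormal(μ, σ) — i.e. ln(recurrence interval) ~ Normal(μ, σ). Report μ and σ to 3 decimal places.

μ ≈ 7.438, σ ≈ 1.102

If T ~ Lognormal(μ,σ) then ln T ~ Normal(μ,σ), so the p-quantile of ln T is μ + z_p·σ.
ln(620) = 6.43 and ln(1700) = 7.438; z_{0.18} = -0.9154, z_{0.5} = 0.
σ = (7.438 − 6.43)/(0 − (-0.9154)) = 1.102.
μ = 6.43 − (-0.9154)·1.102 = 7.438.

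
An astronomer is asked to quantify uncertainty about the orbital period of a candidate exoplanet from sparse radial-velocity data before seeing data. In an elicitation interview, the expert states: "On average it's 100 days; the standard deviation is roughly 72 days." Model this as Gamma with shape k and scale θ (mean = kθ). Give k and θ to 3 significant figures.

k ≈ 1.93, θ ≈ 51.8

For Gamma(k, scale θ): mean = kθ, variance = kθ², so CV = 1/√k.
CV = SD/mean = 72/100 = 0.72, hence k = 1/CV² = 1.93.
Then θ = mean/k = 100/1.93 = 51.8.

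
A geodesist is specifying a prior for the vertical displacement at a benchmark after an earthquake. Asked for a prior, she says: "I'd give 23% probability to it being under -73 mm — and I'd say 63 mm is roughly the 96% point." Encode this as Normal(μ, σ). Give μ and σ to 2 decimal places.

μ = -32.64, σ = 54.63

The p-quantile of Normal(μ,σ) is μ + z_p·σ, with z_{0.23} = -0.7388 and z_{0.96} = 1.751.
Eliminate σ: μ = (z₂·x₁ − z₁·x₂)/(z₂ − z₁) = (1.751·-73 − (-0.7388)·63)/2.49 = -32.64.
Then σ = (x₂ − x₁)/(z₂ − z₁) = (63 − -73)/2.49 = 54.63.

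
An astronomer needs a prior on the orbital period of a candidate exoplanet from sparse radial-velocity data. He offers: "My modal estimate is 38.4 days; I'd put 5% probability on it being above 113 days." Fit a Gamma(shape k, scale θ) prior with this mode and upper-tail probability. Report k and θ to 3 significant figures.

Gamma(k,θ) with k>1 has mode (k−1)θ, so θ = 38.4/(k−1).
Need P(X < 113) = 0.95 with θ tied to k this way. Start at k = 2, θ = 38.4: P(X<113) ≈ 0.792.
Too low — raise k to concentrate. Iterating converges to k ≈ 3.28.
Then θ = 38.4/(3.28−1) ≈ 16.8.

k ≈ 3.28, θ ≈ 16.8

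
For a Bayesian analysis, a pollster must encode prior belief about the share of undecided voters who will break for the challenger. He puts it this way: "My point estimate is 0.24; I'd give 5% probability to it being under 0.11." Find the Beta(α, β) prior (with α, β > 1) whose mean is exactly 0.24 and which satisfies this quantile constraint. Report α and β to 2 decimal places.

With mean 0.24 fixed, write α = 0.24s, β = 0.76s where s = α+β.
Need P(θ < 0.11) = 0.05 under Beta(0.24s, 0.76s). Normal approximation: (q−m)/√(m(1−m)/s) ≈ z_{0.05} = -1.64, so s ≈ 0.24·0.76·(-1.64)²/(0.11−0.24)² = 29.2.
At s = 29.2: P(θ<0.11) ≈ 0.030. Adjusting to match 0.05 gives s ≈ 22.81.
So α = 0.24·22.81 ≈ 5.48, β = 0.76·22.81 ≈ 17.34.

α ≈ 5.48, β ≈ 17.34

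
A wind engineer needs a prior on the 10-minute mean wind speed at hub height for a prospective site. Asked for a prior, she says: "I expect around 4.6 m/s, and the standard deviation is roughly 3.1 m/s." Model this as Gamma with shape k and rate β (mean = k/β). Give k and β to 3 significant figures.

For Gamma(k, rate β): mean = k/β, variance = k/β², so CV = 1/√k.
CV = SD/mean = 3.1/4.6 = 0.6739, hence k = 1/CV² = 2.2.
Then β = k/mean = 2.2/4.6 = 0.479.

k ≈ 2.2, β ≈ 0.479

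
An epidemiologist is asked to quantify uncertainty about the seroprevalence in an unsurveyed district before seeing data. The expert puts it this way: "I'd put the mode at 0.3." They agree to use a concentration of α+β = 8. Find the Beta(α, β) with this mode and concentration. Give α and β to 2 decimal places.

α = 2.80, β = 5.20

For α,β > 1 the Beta mode is (α−1)/(α+β−2). With α+β = 8, the mode is (α−1)/6.
Set (α−1)/6 = 0.3 → α = 1 + 0.3·6 = 2.80.
β = 8 − α = 5.20.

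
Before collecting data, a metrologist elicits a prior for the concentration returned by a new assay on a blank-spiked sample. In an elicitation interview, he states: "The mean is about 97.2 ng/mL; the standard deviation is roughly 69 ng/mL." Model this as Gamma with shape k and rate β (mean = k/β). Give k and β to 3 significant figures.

k ≈ 1.98, β ≈ 0.0204

For Gamma(k, rate β): mean = k/β, variance = k/β², so CV = 1/√k.
CV = SD/mean = 69/97.2 = 0.7099, hence k = 1/CV² = 1.98.
Then β = k/mean = 1.98/97.2 = 0.0204.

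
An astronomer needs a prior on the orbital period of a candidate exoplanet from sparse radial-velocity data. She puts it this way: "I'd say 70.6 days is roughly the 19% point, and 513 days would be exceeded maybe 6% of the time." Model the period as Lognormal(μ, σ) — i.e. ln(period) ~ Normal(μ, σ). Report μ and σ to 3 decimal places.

If T ~ Lognormal(μ,σ) then ln T ~ Normal(μ,σ), so the p-quantile of ln T is μ + z_p·σ.
ln(70.6) = 4.257 and ln(513) = 6.24; z_{0.19} = -0.8779, z_{0.94} = 1.555.
σ = (6.24 − 4.257)/(1.555 − (-0.8779)) = 0.815.
μ = 4.257 − (-0.8779)·0.815 = 4.973.

μ ≈ 4.973, σ ≈ 0.815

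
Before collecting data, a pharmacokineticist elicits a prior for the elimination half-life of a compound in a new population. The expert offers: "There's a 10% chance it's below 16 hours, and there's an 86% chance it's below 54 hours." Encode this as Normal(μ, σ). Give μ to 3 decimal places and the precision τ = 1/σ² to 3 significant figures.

The p-quantile of Normal(μ,σ) is μ + z_p·σ, with z_{0.1} = -1.282 and z_{0.86} = 1.08.
Eliminate σ: μ = (z₂·x₁ − z₁·x₂)/(z₂ − z₁) = (1.08·16 − (-1.282)·54)/2.362 = 36.619.
Then σ = (x₂ − x₁)/(z₂ − z₁) = (54 − 16)/2.362 = 16.089.
Precision τ = 1/σ² = 1/16.09² = 0.00386.

μ = 36.619, τ = 0.00386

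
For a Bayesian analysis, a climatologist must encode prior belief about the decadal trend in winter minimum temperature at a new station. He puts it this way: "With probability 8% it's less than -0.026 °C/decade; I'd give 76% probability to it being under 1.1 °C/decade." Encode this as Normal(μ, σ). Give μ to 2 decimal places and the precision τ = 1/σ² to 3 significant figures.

For Normal(μ,σ), the p-quantile is μ + z_p·σ. Here z_{0.08} = -1.405, z_{0.76} = 0.7063.
So -0.026 = μ − 1.405σ and 1.1 = μ + 0.7063σ.
Subtracting: σ = (1.1 − -0.026)/(0.7063 − (-1.405)) = 0.53.
Then μ = -0.026 − (-1.405)·0.53 = 0.72.
Precision τ = 1/σ² = 1/0.5333² = 3.52.

μ = 0.72, τ = 3.52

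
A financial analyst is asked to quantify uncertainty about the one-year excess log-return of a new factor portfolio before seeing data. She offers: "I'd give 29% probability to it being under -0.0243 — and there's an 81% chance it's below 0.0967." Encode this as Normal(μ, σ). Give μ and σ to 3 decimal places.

μ = 0.022, σ = 0.085

The p-quantile of Normal(μ,σ) is μ + z_p·σ, with z_{0.29} = -0.5534 and z_{0.81} = 0.8779.
Eliminate σ: μ = (z₂·x₁ − z₁·x₂)/(z₂ − z₁) = (0.8779·-0.0243 − (-0.5534)·0.0967)/1.431 = 0.022.
Then σ = (x₂ − x₁)/(z₂ − z₁) = (0.0967 − -0.0243)/1.431 = 0.085.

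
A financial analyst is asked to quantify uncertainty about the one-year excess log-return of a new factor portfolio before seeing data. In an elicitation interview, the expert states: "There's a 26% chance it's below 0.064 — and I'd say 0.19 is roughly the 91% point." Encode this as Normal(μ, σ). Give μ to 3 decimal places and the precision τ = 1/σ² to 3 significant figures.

The p-quantile of Normal(μ,σ) is μ + z_p·σ, with z_{0.26} = -0.6433 and z_{0.91} = 1.341.
Eliminate σ: μ = (z₂·x₁ − z₁·x₂)/(z₂ − z₁) = (1.341·0.064 − (-0.6433)·0.19)/1.984 = 0.105.
Then σ = (x₂ − x₁)/(z₂ − z₁) = (0.19 − 0.064)/1.984 = 0.064.
Precision τ = 1/σ² = 1/0.0635² = 248.

μ = 0.105, τ = 248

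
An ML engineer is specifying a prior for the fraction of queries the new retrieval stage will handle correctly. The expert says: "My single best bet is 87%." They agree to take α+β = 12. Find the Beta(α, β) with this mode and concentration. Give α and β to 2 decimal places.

For α,β > 1 the Beta mode is (α−1)/(α+β−2). With α+β = 12, the mode is (α−1)/10.
Set (α−1)/10 = 0.87 → α = 1 + 0.87·10 = 9.70.
β = 12 − α = 2.30.

α = 9.70, β = 2.30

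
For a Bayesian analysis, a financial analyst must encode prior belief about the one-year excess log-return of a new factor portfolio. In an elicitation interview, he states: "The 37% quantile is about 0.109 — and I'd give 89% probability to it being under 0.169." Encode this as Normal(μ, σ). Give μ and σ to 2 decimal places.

The p-quantile of Normal(μ,σ) is μ + z_p·σ, with z_{0.37} = -0.3319 and z_{0.89} = 1.227.
Eliminate σ: μ = (z₂·x₁ − z₁·x₂)/(z₂ − z₁) = (1.227·0.109 − (-0.3319)·0.169)/1.558 = 0.12.
Then σ = (x₂ − x₁)/(z₂ − z₁) = (0.169 − 0.109)/1.558 = 0.04.

μ = 0.12, σ = 0.04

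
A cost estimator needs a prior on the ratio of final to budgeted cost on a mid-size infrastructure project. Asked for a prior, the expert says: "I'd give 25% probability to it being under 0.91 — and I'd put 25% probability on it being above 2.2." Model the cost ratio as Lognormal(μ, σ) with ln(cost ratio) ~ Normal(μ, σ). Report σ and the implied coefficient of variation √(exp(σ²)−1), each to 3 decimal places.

σ ≈ 0.654, CV ≈ 0.731

If T ~ Lognormal(μ,σ) then ln T ~ Normal(μ,σ), so the p-quantile of ln T is μ + z_p·σ.
ln(0.91) = -0.09431 and ln(2.2) = 0.7885; z_{0.25} = -0.6745, z_{0.75} = 0.6745.
σ = (0.7885 − -0.09431)/(0.6745 − (-0.6745)) = 0.654.
μ = -0.09431 − (-0.6745)·0.654 = 0.347.
CV = √(exp(σ²)−1) = √(exp(0.4282)−1) = 0.731.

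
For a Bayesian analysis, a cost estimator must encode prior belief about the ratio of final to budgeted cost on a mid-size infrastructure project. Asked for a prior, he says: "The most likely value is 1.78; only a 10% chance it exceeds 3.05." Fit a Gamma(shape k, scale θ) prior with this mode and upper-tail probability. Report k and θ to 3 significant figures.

Gamma(k,θ) with k>1 has mode (k−1)θ, so θ = 1.78/(k−1).
Need P(X < 3.05) = 0.9 with θ tied to k this way. Start at k = 2, θ = 1.78: P(X<3.05) ≈ 0.511.
Too low — raise k to concentrate. Iterating converges to k ≈ 7.53.
Then θ = 1.78/(7.53−1) ≈ 0.272.

k ≈ 7.53, θ ≈ 0.272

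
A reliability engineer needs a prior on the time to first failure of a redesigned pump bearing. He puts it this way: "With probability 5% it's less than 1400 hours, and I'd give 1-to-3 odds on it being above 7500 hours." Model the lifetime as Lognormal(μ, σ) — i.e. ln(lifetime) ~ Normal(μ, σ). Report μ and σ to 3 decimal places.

μ ≈ 8.435, σ ≈ 0.724

If T ~ Lognormal(μ,σ) then ln T ~ Normal(μ,σ), so the p-quantile of ln T is μ + z_p·σ.
ln(1400) = 7.244 and ln(7500) = 8.923; z_{0.05} = -1.645, z_{0.75} = 0.6745.
σ = (8.923 − 7.244)/(0.6745 − (-1.645)) = 0.724.
μ = 7.244 − (-1.645)·0.724 = 8.435.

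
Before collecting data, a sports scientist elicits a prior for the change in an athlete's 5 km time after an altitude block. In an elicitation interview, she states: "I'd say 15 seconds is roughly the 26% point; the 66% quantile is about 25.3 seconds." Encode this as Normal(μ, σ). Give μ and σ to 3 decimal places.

The p-quantile of Normal(μ,σ) is μ + z_p·σ, with z_{0.26} = -0.6433 and z_{0.66} = 0.4125.
Eliminate σ: μ = (z₂·x₁ − z₁·x₂)/(z₂ − z₁) = (0.4125·15 − (-0.6433)·25.3)/1.056 = 21.276.
Then σ = (x₂ − x₁)/(z₂ − z₁) = (25.3 − 15)/1.056 = 9.756.

μ = 21.276, σ = 9.756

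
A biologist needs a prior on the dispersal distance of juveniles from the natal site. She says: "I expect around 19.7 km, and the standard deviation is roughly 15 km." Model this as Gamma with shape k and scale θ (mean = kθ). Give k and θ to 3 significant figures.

For Gamma(k, scale θ): mean = kθ, variance = kθ², so CV = 1/√k.
CV = SD/mean = 15/19.7 = 0.7614, hence k = 1/CV² = 1.72.
Then θ = mean/k = 19.7/1.72 = 11.4.

k ≈ 1.72, θ ≈ 11.4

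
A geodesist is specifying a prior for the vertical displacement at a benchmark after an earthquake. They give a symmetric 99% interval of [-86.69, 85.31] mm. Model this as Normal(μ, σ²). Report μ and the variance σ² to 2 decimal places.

A symmetric 99% interval runs μ ± z·σ with z = 2.576.
Half-width = 86, so σ = 86/2.576 = 33.387 and σ² = 1114.71.
μ is the interval midpoint, -0.69.

μ = -0.69, σ² = 1114.71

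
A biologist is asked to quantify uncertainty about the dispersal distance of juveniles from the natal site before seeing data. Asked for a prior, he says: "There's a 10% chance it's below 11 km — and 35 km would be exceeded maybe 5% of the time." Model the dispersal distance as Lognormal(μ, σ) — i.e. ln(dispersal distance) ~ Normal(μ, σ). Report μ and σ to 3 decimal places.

μ ≈ 2.905, σ ≈ 0.396

If T ~ Lognormal(μ,σ) then ln T ~ Normal(μ,σ), so the p-quantile of ln T is μ + z_p·σ.
ln(11) = 2.398 and ln(35) = 3.555; z_{0.1} = -1.282, z_{0.95} = 1.645.
σ = (3.555 − 2.398)/(1.645 − (-1.282)) = 0.396.
μ = 2.398 − (-1.282)·0.396 = 2.905.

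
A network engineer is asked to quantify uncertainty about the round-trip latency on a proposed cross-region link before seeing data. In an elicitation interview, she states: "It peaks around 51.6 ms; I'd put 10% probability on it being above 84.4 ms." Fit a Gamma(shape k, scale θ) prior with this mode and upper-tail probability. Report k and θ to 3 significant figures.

k ≈ 8.78, θ ≈ 6.63

Gamma(k,θ) with k>1 has mode (k−1)θ, so θ = 51.6/(k−1).
Need P(X < 84.4) = 0.9 with θ tied to k this way. Start at k = 2, θ = 51.6: P(X<84.4) ≈ 0.487.
Too low — raise k to concentrate. Iterating converges to k ≈ 8.78.
Then θ = 51.6/(8.78−1) ≈ 6.63.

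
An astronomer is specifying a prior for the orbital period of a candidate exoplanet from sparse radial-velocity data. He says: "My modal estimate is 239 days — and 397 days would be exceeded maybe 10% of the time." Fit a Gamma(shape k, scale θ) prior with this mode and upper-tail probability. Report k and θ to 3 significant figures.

k ≈ 8.33, θ ≈ 32.6

Gamma(k,θ) with k>1 has mode (k−1)θ, so θ = 239/(k−1).
Need P(X < 397) = 0.9 with θ tied to k this way. Start at k = 2, θ = 239: P(X<397) ≈ 0.495.
Too low — raise k to concentrate. Iterating converges to k ≈ 8.33.
Then θ = 239/(8.33−1) ≈ 32.6.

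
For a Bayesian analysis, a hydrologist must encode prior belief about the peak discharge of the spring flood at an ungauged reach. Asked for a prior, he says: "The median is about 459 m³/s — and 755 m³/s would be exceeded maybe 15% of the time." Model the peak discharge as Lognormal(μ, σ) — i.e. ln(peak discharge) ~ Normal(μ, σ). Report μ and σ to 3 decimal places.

μ ≈ 6.129, σ ≈ 0.480

If T ~ Lognormal(μ,σ) then ln T ~ Normal(μ,σ), so the p-quantile of ln T is μ + z_p·σ.
ln(459) = 6.129 and ln(755) = 6.627; z_{0.5} = 0, z_{0.85} = 1.036.
σ = (6.627 − 6.129)/(1.036 − (0)) = 0.480.
μ = 6.129 − (0)·0.480 = 6.129.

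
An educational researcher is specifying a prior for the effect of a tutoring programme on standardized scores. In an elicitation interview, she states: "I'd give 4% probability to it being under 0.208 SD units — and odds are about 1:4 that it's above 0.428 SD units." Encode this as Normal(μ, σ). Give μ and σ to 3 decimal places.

The p-quantile of Normal(μ,σ) is μ + z_p·σ, with z_{0.04} = -1.751 and z_{0.8} = 0.8416.
Eliminate σ: μ = (z₂·x₁ − z₁·x₂)/(z₂ − z₁) = (0.8416·0.208 − (-1.751)·0.428)/2.592 = 0.357.
Then σ = (x₂ − x₁)/(z₂ − z₁) = (0.428 − 0.208)/2.592 = 0.085.

μ = 0.357, σ = 0.085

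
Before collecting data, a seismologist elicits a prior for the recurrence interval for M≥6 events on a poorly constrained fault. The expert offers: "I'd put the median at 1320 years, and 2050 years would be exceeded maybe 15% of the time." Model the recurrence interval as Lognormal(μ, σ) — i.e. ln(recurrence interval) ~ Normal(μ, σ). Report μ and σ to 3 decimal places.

If T ~ Lognormal(μ,σ) then ln T ~ Normal(μ,σ), so the p-quantile of ln T is μ + z_p·σ.
ln(1320) = 7.185 and ln(2050) = 7.626; z_{0.5} = 0, z_{0.85} = 1.036.
σ = (7.626 − 7.185)/(1.036 − (0)) = 0.425.
μ = 7.185 − (0)·0.425 = 7.185.

μ ≈ 7.185, σ ≈ 0.425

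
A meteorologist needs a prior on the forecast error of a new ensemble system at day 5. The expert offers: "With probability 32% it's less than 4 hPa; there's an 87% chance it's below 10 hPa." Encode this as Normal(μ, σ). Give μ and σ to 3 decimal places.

μ = 5.760, σ = 3.764

The p-quantile of Normal(μ,σ) is μ + z_p·σ, with z_{0.32} = -0.4677 and z_{0.87} = 1.126.
Eliminate σ: μ = (z₂·x₁ − z₁·x₂)/(z₂ − z₁) = (1.126·4 − (-0.4677)·10)/1.594 = 5.760.
Then σ = (x₂ − x₁)/(z₂ − z₁) = (10 − 4)/1.594 = 3.764.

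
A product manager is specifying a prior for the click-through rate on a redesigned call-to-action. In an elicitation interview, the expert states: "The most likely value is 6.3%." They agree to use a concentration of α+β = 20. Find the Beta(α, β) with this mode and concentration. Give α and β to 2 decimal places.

For α,β > 1 the Beta mode is (α−1)/(α+β−2). With α+β = 20, the mode is (α−1)/18.
Set (α−1)/18 = 0.063 → α = 1 + 0.063·18 = 2.13.
β = 20 − α = 17.87.

α = 2.13, β = 17.87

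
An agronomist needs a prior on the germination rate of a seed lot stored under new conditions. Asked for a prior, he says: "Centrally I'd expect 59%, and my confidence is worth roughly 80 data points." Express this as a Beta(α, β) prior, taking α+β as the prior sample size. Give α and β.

Under the effective-sample-size interpretation, Beta(α, β) has prior mean α/(α+β) and prior sample size α+β.
So α+β = 80 and α/(α+β) = 0.59, giving α = 0.59·80 = 47.2 and β = 80 − 47.2 = 32.8.

α = 47.2, β = 32.8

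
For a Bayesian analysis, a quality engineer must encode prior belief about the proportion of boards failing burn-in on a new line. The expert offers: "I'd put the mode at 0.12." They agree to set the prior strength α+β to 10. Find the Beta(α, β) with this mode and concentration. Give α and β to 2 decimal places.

For α,β > 1 the Beta mode is (α−1)/(α+β−2). With α+β = 10, the mode is (α−1)/8.
Set (α−1)/8 = 0.12 → α = 1 + 0.12·8 = 1.96.
β = 10 − α = 8.04.

α = 1.96, β = 8.04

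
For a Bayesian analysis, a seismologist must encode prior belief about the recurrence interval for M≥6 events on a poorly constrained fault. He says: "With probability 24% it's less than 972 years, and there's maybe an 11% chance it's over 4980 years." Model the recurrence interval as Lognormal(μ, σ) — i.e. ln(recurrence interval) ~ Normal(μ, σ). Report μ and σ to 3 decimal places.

If T ~ Lognormal(μ,σ) then ln T ~ Normal(μ,σ), so the p-quantile of ln T is μ + z_p·σ.
ln(972) = 6.879 and ln(4980) = 8.513; z_{0.24} = -0.7063, z_{0.89} = 1.227.
σ = (8.513 − 6.879)/(1.227 − (-0.7063)) = 0.845.
μ = 6.879 − (-0.7063)·0.845 = 7.476.

μ ≈ 7.476, σ ≈ 0.845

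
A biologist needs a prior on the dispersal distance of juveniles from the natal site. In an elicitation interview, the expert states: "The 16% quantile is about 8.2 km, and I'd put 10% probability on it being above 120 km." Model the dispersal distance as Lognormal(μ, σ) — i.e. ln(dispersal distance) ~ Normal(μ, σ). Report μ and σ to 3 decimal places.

μ ≈ 3.277, σ ≈ 1.179

If T ~ Lognormal(μ,σ) then ln T ~ Normal(μ,σ), so the p-quantile of ln T is μ + z_p·σ.
ln(8.2) = 2.104 and ln(120) = 4.787; z_{0.16} = -0.9945, z_{0.9} = 1.282.
σ = (4.787 − 2.104)/(1.282 − (-0.9945)) = 1.179.
μ = 2.104 − (-0.9945)·1.179 = 3.277.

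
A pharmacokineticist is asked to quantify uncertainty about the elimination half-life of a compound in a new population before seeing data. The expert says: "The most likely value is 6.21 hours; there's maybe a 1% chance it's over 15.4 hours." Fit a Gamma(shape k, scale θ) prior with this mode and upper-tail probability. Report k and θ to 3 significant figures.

k ≈ 6.7, θ ≈ 1.09

Gamma(k,θ) with k>1 has mode (k−1)θ, so θ = 6.21/(k−1).
Need P(X < 15.4) = 0.99 with θ tied to k this way. Start at k = 2, θ = 6.21: P(X<15.4) ≈ 0.709.
Too low — raise k to concentrate. Iterating converges to k ≈ 6.7.
Then θ = 6.21/(6.7−1) ≈ 1.09.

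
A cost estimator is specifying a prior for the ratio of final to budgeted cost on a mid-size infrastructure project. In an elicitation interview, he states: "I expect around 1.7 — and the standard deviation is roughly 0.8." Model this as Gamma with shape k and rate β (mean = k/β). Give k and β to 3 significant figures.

For Gamma(k, rate β): mean = k/β, variance = k/β², so CV = 1/√k.
CV = SD/mean = 0.8/1.7 = 0.4706, hence k = 1/CV² = 4.52.
Then β = k/mean = 4.52/1.7 = 2.66.

k ≈ 4.52, β ≈ 2.66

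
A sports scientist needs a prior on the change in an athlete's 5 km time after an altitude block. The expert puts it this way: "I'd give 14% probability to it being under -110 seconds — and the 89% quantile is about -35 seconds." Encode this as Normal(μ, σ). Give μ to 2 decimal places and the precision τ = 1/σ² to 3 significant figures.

The p-quantile of Normal(μ,σ) is μ + z_p·σ, with z_{0.14} = -1.08 and z_{0.89} = 1.227.
Eliminate σ: μ = (z₂·x₁ − z₁·x₂)/(z₂ − z₁) = (1.227·-110 − (-1.08)·-35)/2.307 = -74.88.
Then σ = (x₂ − x₁)/(z₂ − z₁) = (-35 − -110)/2.307 = 32.51.
Precision τ = 1/σ² = 1/32.51² = 0.000946.

μ = -74.88, τ = 0.000946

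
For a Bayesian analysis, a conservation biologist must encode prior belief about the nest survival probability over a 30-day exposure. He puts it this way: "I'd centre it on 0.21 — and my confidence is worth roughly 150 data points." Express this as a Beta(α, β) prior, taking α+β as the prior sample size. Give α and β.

Under the effective-sample-size interpretation, Beta(α, β) has prior mean α/(α+β) and prior sample size α+β.
So α+β = 150 and α/(α+β) = 0.21, giving α = 0.21·150 = 31.5 and β = 150 − 31.5 = 118.5.

α = 31.5, β = 118.5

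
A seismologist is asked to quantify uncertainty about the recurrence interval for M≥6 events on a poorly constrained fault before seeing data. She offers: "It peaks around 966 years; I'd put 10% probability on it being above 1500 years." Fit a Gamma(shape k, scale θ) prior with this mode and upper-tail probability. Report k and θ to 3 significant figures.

Gamma(k,θ) with k>1 has mode (k−1)θ, so θ = 966/(k−1).
Need P(X < 1500) = 0.9 with θ tied to k this way. Start at k = 2, θ = 966: P(X<1500) ≈ 0.460.
Too low — raise k to concentrate. Iterating converges to k ≈ 10.7.
Then θ = 966/(10.7−1) ≈ 100.

k ≈ 10.7, θ ≈ 100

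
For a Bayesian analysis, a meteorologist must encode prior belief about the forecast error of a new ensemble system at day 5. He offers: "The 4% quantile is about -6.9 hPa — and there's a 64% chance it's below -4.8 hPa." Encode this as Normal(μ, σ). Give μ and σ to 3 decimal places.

μ = -5.157, σ = 0.996

The p-quantile of Normal(μ,σ) is μ + z_p·σ, with z_{0.04} = -1.751 and z_{0.64} = 0.3585.
Eliminate σ: μ = (z₂·x₁ − z₁·x₂)/(z₂ − z₁) = (0.3585·-6.9 − (-1.751)·-4.8)/2.109 = -5.157.
Then σ = (x₂ − x₁)/(z₂ − z₁) = (-4.8 − -6.9)/2.109 = 0.996.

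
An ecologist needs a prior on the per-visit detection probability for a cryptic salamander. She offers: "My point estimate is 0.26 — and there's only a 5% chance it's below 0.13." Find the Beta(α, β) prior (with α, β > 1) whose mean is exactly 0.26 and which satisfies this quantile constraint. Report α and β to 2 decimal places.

With mean 0.26 fixed, write α = 0.26s, β = 0.74s where s = α+β.
Need P(θ < 0.13) = 0.05 under Beta(0.26s, 0.74s). Normal approximation: (q−m)/√(m(1−m)/s) ≈ z_{0.05} = -1.64, so s ≈ 0.26·0.74·(-1.64)²/(0.13−0.26)² = 30.8.
At s = 30.8: P(θ<0.13) ≈ 0.032. Adjusting to match 0.05 gives s ≈ 24.96.
So α = 0.26·24.96 ≈ 6.49, β = 0.74·24.96 ≈ 18.47.

α ≈ 6.49, β ≈ 18.47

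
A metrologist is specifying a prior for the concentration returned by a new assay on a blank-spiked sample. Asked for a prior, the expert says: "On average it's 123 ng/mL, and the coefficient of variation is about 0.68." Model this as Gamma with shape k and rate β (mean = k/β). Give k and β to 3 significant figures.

k ≈ 2.16, β ≈ 0.0176

For Gamma(k, rate β): mean = k/β, variance = k/β², so CV = 1/√k.
CV = 0.68, hence k = 1/CV² = 2.16.
Then β = k/mean = 2.16/123 = 0.0176.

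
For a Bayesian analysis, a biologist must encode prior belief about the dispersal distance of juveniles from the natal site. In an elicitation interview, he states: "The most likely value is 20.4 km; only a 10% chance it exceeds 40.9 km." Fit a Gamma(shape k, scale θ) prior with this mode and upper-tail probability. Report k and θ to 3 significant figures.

Gamma(k,θ) with k>1 has mode (k−1)θ, so θ = 20.4/(k−1).
Need P(X < 40.9) = 0.9 with θ tied to k this way. Start at k = 2, θ = 20.4: P(X<40.9) ≈ 0.595.
Too low — raise k to concentrate. Iterating converges to k ≈ 4.96.
Then θ = 20.4/(4.96−1) ≈ 5.15.

k ≈ 4.96, θ ≈ 5.15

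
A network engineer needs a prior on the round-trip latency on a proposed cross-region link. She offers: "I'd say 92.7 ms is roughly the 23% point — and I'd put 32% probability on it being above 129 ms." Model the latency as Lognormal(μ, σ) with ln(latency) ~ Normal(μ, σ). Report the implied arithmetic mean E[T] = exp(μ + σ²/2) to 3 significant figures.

If T ~ Lognormal(μ,σ) then ln T ~ Normal(μ,σ), so the p-quantile of ln T is μ + z_p·σ.
ln(92.7) = 4.529 and ln(129) = 4.86; z_{0.23} = -0.7388, z_{0.68} = 0.4677.
σ = (4.86 − 4.529)/(0.4677 − (-0.7388)) = 0.274.
μ = 4.529 − (-0.7388)·0.274 = 4.732.
E[T] = exp(μ + σ²/2) = exp(4.732 + 0.0375) = 118 ms.

E[T] ≈ 118 ms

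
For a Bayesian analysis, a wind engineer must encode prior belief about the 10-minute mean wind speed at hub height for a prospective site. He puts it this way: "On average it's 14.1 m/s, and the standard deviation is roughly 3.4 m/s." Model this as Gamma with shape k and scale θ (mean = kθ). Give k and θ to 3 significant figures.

k ≈ 17.2, θ ≈ 0.82

For Gamma(k, scale θ): mean = kθ, variance = kθ², so CV = 1/√k.
CV = SD/mean = 3.4/14.1 = 0.2411, hence k = 1/CV² = 17.2.
Then θ = mean/k = 14.1/17.2 = 0.82.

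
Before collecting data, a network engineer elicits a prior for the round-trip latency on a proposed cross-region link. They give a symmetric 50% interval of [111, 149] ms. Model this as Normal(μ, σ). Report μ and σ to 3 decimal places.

μ = 130.000, σ = 28.169

A symmetric 50% interval runs μ ± z·σ with z = 0.6745.
Half-width = 19, so σ = 19/0.6745 = 28.169.
μ is the interval midpoint, 130.000.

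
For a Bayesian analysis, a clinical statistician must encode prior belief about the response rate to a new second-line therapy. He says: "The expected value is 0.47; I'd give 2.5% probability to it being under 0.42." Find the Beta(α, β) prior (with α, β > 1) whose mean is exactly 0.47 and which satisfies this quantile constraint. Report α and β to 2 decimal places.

With mean 0.47 fixed, write α = 0.47s, β = 0.53s where s = α+β.
Need P(θ < 0.42) = 0.025 under Beta(0.47s, 0.53s). Normal approximation: (q−m)/√(m(1−m)/s) ≈ z_{0.025} = -1.96, so s ≈ 0.47·0.53·(-1.96)²/(0.42−0.47)² = 382.8.
At s = 382.8: P(θ<0.42) ≈ 0.024. Adjusting to match 0.025 gives s ≈ 379.05.
So α = 0.47·379.05 ≈ 178.15, β = 0.53·379.05 ≈ 200.90.

α ≈ 178.15, β ≈ 200.90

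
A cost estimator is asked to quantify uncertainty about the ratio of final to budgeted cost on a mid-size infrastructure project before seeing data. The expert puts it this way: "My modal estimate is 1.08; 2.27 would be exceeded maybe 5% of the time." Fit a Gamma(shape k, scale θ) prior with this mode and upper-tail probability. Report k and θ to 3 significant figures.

Gamma(k,θ) with k>1 has mode (k−1)θ, so θ = 1.08/(k−1).
Need P(X < 2.27) = 0.95 with θ tied to k this way. Start at k = 2, θ = 1.08: P(X<2.27) ≈ 0.621.
Too low — raise k to concentrate. Iterating converges to k ≈ 6.
Then θ = 1.08/(6−1) ≈ 0.216.

k ≈ 6, θ ≈ 0.216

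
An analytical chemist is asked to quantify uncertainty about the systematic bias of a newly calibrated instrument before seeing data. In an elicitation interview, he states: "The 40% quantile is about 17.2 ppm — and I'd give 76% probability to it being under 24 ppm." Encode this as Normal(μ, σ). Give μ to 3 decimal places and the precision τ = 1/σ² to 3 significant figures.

μ = 18.995, τ = 0.0199

For Normal(μ,σ), the p-quantile is μ + z_p·σ. Here z_{0.4} = -0.2533, z_{0.76} = 0.7063.
So 17.2 = μ − 0.2533σ and 24 = μ + 0.7063σ.
Subtracting: σ = (24 − 17.2)/(0.7063 − (-0.2533)) = 7.086.
Then μ = 17.2 − (-0.2533)·7.086 = 18.995.
Precision τ = 1/σ² = 1/7.086² = 0.0199.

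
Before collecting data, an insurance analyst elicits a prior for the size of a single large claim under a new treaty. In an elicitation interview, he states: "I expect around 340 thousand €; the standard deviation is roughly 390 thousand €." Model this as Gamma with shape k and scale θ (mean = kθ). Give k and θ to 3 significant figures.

k ≈ 0.76, θ ≈ 447

For Gamma(k, scale θ): mean = kθ, variance = kθ², so CV = 1/√k.
CV = SD/mean = 390/340 = 1.147, hence k = 1/CV² = 0.76.
Then θ = mean/k = 340/0.76 = 447.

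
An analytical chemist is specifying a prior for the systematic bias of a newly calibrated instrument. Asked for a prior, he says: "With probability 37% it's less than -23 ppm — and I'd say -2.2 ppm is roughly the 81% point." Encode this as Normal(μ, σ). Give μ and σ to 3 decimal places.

The p-quantile of Normal(μ,σ) is μ + z_p·σ, with z_{0.37} = -0.3319 and z_{0.81} = 0.8779.
Eliminate σ: μ = (z₂·x₁ − z₁·x₂)/(z₂ − z₁) = (0.8779·-23 − (-0.3319)·-2.2)/1.21 = -17.294.
Then σ = (x₂ − x₁)/(z₂ − z₁) = (-2.2 − -23)/1.21 = 17.194.

μ = -17.294, σ = 17.194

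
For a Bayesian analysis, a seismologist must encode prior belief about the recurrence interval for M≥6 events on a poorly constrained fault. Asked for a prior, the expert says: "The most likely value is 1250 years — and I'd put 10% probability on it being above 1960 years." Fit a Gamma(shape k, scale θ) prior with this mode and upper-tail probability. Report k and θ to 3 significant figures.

k ≈ 10.3, θ ≈ 135

Gamma(k,θ) with k>1 has mode (k−1)θ, so θ = 1250/(k−1).
Need P(X < 1960) = 0.9 with θ tied to k this way. Start at k = 2, θ = 1250: P(X<1960) ≈ 0.465.
Too low — raise k to concentrate. Iterating converges to k ≈ 10.3.
Then θ = 1250/(10.3−1) ≈ 135.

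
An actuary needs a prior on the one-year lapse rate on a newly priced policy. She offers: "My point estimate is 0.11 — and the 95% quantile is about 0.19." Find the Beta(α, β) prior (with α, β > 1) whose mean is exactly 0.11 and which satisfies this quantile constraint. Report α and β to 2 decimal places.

α ≈ 5.50, β ≈ 44.50

With mean 0.11 fixed, write α = 0.11s, β = 0.89s where s = α+β.
Need P(θ < 0.19) = 0.95 under Beta(0.11s, 0.89s). Normal approximation: (q−m)/√(m(1−m)/s) ≈ z_{0.95} = 1.64, so s ≈ 0.11·0.89·(1.64)²/(0.19−0.11)² = 41.4.
At s = 41.4: P(θ<0.19) ≈ 0.935. Adjusting to match 0.95 gives s ≈ 50.00.
So α = 0.11·50.00 ≈ 5.50, β = 0.89·50.00 ≈ 44.50.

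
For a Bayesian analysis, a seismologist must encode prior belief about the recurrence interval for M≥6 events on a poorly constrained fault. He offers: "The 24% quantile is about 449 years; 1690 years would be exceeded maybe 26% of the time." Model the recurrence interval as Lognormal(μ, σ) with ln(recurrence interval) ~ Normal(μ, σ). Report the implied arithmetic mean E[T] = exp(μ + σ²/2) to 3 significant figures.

E[T] ≈ 1460 years

If T ~ Lognormal(μ,σ) then ln T ~ Normal(μ,σ), so the p-quantile of ln T is μ + z_p·σ.
ln(449) = 6.107 and ln(1690) = 7.432; z_{0.24} = -0.7063, z_{0.74} = 0.6433.
σ = (7.432 − 6.107)/(0.6433 − (-0.7063)) = 0.982.
μ = 6.107 − (-0.7063)·0.982 = 6.801.
E[T] = exp(μ + σ²/2) = exp(6.801 + 0.4822) = 1460 years.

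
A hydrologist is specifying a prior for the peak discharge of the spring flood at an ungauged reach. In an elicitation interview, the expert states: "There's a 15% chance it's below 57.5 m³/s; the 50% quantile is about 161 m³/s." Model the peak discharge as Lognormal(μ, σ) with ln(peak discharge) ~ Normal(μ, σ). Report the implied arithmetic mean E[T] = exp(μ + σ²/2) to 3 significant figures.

E[T] ≈ 264 m³/s

If T ~ Lognormal(μ,σ) then ln T ~ Normal(μ,σ), so the p-quantile of ln T is μ + z_p·σ.
ln(57.5) = 4.052 and ln(161) = 5.081; z_{0.15} = -1.036, z_{0.5} = 0.
σ = (5.081 − 4.052)/(0 − (-1.036)) = 0.993.
μ = 4.052 − (-1.036)·0.993 = 5.081.
E[T] = exp(μ + σ²/2) = exp(5.081 + 0.4934) = 264 m³/s.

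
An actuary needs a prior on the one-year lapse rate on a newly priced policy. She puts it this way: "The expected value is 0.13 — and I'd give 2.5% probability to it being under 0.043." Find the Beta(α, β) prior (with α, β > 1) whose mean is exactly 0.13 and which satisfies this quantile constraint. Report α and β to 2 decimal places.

With mean 0.13 fixed, write α = 0.13s, β = 0.87s where s = α+β.
Need P(θ < 0.043) = 0.025 under Beta(0.13s, 0.87s). Normal approximation: (q−m)/√(m(1−m)/s) ≈ z_{0.025} = -1.96, so s ≈ 0.13·0.87·(-1.96)²/(0.043−0.13)² = 57.4.
At s = 57.4: P(θ<0.043) ≈ 0.006. Adjusting to match 0.025 gives s ≈ 36.30.
So α = 0.13·36.30 ≈ 4.72, β = 0.87·36.30 ≈ 31.58.

α ≈ 4.72, β ≈ 31.58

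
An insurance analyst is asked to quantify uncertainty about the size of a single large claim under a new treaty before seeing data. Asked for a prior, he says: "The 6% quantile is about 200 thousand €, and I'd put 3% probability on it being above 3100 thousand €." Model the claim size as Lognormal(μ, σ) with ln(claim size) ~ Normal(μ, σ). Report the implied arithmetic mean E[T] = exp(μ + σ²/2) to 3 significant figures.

If T ~ Lognormal(μ,σ) then ln T ~ Normal(μ,σ), so the p-quantile of ln T is μ + z_p·σ.
ln(200) = 5.298 and ln(3100) = 8.039; z_{0.06} = -1.555, z_{0.97} = 1.881.
σ = (8.039 − 5.298)/(1.881 − (-1.555)) = 0.798.
μ = 5.298 − (-1.555)·0.798 = 6.539.
E[T] = exp(μ + σ²/2) = exp(6.539 + 0.3182) = 950 thousand €.

E[T] ≈ 950 thousand €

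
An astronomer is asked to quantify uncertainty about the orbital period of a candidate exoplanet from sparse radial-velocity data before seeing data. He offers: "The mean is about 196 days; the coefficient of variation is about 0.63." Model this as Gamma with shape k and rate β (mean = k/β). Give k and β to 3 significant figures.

For Gamma(k, rate β): mean = k/β, variance = k/β², so CV = 1/√k.
CV = 0.63, hence k = 1/CV² = 2.52.
Then β = k/mean = 2.52/196 = 0.0129.

k ≈ 2.52, β ≈ 0.0129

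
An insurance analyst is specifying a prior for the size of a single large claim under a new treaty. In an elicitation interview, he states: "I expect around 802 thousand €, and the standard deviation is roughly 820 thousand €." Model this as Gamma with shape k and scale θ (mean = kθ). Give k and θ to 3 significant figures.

For Gamma(k, scale θ): mean = kθ, variance = kθ², so CV = 1/√k.
CV = SD/mean = 820/802 = 1.022, hence k = 1/CV² = 0.957.
Then θ = mean/k = 802/0.957 = 838.

k ≈ 0.957, θ ≈ 838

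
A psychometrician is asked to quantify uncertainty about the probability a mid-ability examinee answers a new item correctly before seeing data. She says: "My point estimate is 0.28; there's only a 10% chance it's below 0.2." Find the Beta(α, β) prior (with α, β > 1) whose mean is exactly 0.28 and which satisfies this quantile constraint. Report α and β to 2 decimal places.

α ≈ 13.62, β ≈ 35.01

With mean 0.28 fixed, write α = 0.28s, β = 0.72s where s = α+β.
Need P(θ < 0.2) = 0.1 under Beta(0.28s, 0.72s). Normal approximation: (q−m)/√(m(1−m)/s) ≈ z_{0.1} = -1.28, so s ≈ 0.28·0.72·(-1.28)²/(0.2−0.28)² = 51.7.
At s = 51.7: P(θ<0.2) ≈ 0.093. Adjusting to match 0.1 gives s ≈ 48.63.
So α = 0.28·48.63 ≈ 13.62, β = 0.72·48.63 ≈ 35.01.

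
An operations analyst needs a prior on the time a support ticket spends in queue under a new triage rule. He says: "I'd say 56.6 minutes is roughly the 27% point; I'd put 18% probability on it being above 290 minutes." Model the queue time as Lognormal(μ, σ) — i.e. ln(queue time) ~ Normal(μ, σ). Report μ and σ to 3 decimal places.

If T ~ Lognormal(μ,σ) then ln T ~ Normal(μ,σ), so the p-quantile of ln T is μ + z_p·σ.
ln(56.6) = 4.036 and ln(290) = 5.67; z_{0.27} = -0.6128, z_{0.82} = 0.9154.
σ = (5.67 − 4.036)/(0.9154 − (-0.6128)) = 1.069.
μ = 4.036 − (-0.6128)·1.069 = 4.691.

μ ≈ 4.691, σ ≈ 1.069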